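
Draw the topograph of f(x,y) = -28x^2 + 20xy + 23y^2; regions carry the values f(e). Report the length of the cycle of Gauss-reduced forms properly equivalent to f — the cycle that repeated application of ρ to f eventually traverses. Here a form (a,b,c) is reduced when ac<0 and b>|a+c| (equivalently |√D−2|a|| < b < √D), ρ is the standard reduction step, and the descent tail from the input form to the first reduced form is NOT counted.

D = 2976, ⌊√D⌋ = 54
river: ρ → (23,26,-25)
river: ρ → (-25,24,24)
river: ρ → (24,24,-25)
river: ρ → (-25,26,23)
river: ρ → (23,20,-28)
river: ρ → (-28,36,15)
river: ρ → (15,54,-1)
river: ρ → (-1,54,15)
river: ρ → (15,36,-28)
river: ρ → (-28,20,23)
ρ-cycle length = 10 (tail of 0 descent steps not counted)

10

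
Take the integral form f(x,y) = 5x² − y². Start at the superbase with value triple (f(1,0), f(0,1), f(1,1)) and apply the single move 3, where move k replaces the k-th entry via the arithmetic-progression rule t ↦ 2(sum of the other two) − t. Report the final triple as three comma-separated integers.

start (5,-1,4) = (f(1,0),f(0,1),f(1,1))
replace slot 3: 2·(5+(-1)) − 4 = 4 → (5,-1,4)

5,-1,4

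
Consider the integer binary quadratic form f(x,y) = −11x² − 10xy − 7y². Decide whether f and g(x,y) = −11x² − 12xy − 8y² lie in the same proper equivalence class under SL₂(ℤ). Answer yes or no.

D₁ = -208, D₂ = -208
f is negative-definite; reduce −f:
−f: flip: (11,10,7)→(7,-10,11)
−f: translate: b→4 (≡-10 mod 14), so (7,-10,11)→(7,4,8)
−f: reduced (well bottom): (7,4,8) with a≤c, −a<b≤a
flip sign back: reduced form of f is (-7,-4,-8)
g is negative-definite; reduce −g:
−g: translate: b→-10 (≡12 mod 22), so (11,12,8)→(11,-10,7)
−g: flip: (11,-10,7)→(7,10,11)
−g: translate: b→-4 (≡10 mod 14), so (7,10,11)→(7,-4,8)
−g: reduced (well bottom): (7,-4,8) with a≤c, −a<b≤a
flip sign back: reduced form of g is (-7,4,-8)
reduced forms (-7, -4, -8) vs (-7, 4, -8) ⇒ inequivalent

no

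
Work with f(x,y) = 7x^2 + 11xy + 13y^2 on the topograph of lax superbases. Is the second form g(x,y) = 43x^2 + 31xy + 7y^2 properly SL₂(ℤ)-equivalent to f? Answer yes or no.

D₁ = -243, D₂ = -243
f: translate: b→-3 (≡11 mod 14), so (7,11,13)→(7,-3,9)
f: reduced (well bottom): (7,-3,9) with a≤c, −a<b≤a
g: flip: (43,31,7)→(7,-31,43)
g: translate: b→-3 (≡-31 mod 14), so (7,-31,43)→(7,-3,9)
g: reduced (well bottom): (7,-3,9) with a≤c, −a<b≤a
reduced forms (7, -3, 9) vs (7, -3, 9) ⇒ equivalent

yes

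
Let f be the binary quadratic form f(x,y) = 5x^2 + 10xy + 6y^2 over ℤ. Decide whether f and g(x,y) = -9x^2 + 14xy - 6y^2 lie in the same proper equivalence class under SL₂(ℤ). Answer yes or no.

D₁ = -20, D₂ = -20
f: translate: b→0 (≡10 mod 10), so (5,10,6)→(5,0,1)
f: flip: (5,0,1)→(1,0,5)
f: reduced (well bottom): (1,0,5) with a≤c, −a<b≤a
g is negative-definite; reduce −g:
−g: translate: b→4 (≡-14 mod 18), so (9,-14,6)→(9,4,1)
−g: flip: (9,4,1)→(1,-4,9)
−g: translate: b→0 (≡-4 mod 2), so (1,-4,9)→(1,0,5)
−g: reduced (well bottom): (1,0,5) with a≤c, −a<b≤a
flip sign back: reduced form of g is (-1,0,-5)
reduced forms (1, 0, 5) vs (-1, 0, -5) ⇒ inequivalent

no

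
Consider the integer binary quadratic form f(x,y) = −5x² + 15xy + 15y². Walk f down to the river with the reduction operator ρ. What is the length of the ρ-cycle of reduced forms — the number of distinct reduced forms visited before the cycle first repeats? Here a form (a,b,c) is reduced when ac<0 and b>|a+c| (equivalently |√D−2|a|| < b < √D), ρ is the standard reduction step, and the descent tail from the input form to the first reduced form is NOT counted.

D = 525, ⌊√D⌋ = 22
river: ρ → (15,15,-5)
river: ρ → (-5,15,15)
ρ-cycle length = 2 (tail of 0 descent steps not counted)

2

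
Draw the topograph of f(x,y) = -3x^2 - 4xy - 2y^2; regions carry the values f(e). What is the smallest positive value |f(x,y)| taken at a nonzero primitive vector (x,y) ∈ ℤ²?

translate: b→-2 (≡4 mod 6), so (3,4,2)→(3,-2,1)
flip: (3,-2,1)→(1,2,3)
translate: b→0 (≡2 mod 2), so (1,2,3)→(1,0,2)
reduced (well bottom): (1,0,2) with a≤c, −a<b≤a
well minimum |f| = |-1| = 1 (negative-definite)

1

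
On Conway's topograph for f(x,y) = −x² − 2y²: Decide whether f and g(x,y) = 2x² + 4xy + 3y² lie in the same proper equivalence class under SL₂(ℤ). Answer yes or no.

D₁ = -8, D₂ = -8
f is negative-definite; reduce −f:
−f: reduced (well bottom): (1,0,2) with a≤c, −a<b≤a
flip sign back: reduced form of f is (-1,0,-2)
g: translate: b→0 (≡4 mod 4), so (2,4,3)→(2,0,1)
g: flip: (2,0,1)→(1,0,2)
g: reduced (well bottom): (1,0,2) with a≤c, −a<b≤a
reduced forms (-1, 0, -2) vs (1, 0, 2) ⇒ inequivalent

no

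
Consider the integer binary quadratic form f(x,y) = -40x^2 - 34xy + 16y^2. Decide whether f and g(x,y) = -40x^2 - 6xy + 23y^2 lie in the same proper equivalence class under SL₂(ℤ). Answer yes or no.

D₁ = 3716, D₂ = 3716
river cycle of f (length 50): (16, 34, -40), (-40, 46, 10), (10, 54, -20), (-20, 26, 38), (38, 50, -8), (-8, 46, 50), (50, 54, -4), (-4, 58, 22), (22, 30, -32), (-32, 34, 20), … (40 more)
river cycle of g (length 38): (23, 52, -11), (-11, 58, 8), (8, 54, -25), (-25, 46, 16), (16, 50, -19), (-19, 26, 40), (40, 54, -5), (-5, 56, 29), (29, 60, -1), (-1, 60, 29), … (28 more)
cycles differ ⇒ inequivalent

no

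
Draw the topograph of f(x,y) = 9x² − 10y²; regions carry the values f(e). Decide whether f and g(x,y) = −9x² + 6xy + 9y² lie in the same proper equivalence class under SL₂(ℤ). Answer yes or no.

D₁ = 360, D₂ = 360
river cycle of f (length 2): (9, 18, -1), (-1, 18, 9)
river cycle of g (length 6): (9, 12, -6), (-6, 12, 9), (9, 6, -9), (-9, 12, 6), (6, 12, -9), (-9, 6, 9)
cycles differ ⇒ inequivalent

no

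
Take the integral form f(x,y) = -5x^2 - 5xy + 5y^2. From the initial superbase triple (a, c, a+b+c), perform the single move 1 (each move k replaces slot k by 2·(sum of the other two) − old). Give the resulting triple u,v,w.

start (-5,5,-5) = (f(1,0),f(0,1),f(1,1))
replace slot 1: 2·(5+(-5)) − (-5) = 5 → (5,5,-5)

5,5,-5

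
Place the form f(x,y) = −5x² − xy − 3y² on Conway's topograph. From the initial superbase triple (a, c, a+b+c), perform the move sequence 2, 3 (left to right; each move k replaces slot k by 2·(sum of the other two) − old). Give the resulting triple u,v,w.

start (-5,-3,-9) = (f(1,0),f(0,1),f(1,1))
replace slot 2: 2·((-5)+(-9)) − (-3) = -25 → (-5,-25,-9)
replace slot 3: 2·((-5)+(-25)) − (-9) = -51 → (-5,-25,-51)

-5,-25,-51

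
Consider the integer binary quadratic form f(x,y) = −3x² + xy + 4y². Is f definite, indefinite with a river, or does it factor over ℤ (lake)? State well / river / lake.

D = b²−4ac = 1² − 4·(-3)·4 = 49
D = 7² is a perfect square ⇒ form factors over ℤ ⇒ lakes

lake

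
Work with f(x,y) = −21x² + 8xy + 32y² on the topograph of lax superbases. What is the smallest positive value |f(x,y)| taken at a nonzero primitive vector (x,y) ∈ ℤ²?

descent: ρ → (32,-8,-21)
descent: ρ → (-21,50,3)  [lands on river]
river: ρ → (3,52,-4)
river: ρ → (-4,52,3)
river: ρ → (3,50,-21)
river: ρ → (-21,34,19)
river: ρ → (19,42,-13)
river: ρ → (-13,36,28)
river: ρ → (28,20,-21)
river: ρ → (-21,22,27)
river: ρ → (27,32,-16)
river: ρ → (-16,32,27)
river: ρ → (27,22,-21)
river: ρ → (-21,20,28)
river: ρ → (28,36,-13)
river: ρ → (-13,42,19)
river: ρ → (19,34,-21)
closes: descent 2, river 16
min |a| on river = 3

3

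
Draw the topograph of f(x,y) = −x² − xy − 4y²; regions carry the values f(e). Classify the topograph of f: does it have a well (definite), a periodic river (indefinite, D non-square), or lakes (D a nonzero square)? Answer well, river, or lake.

D = b²−4ac = (-1)² − 4·(-1)·(-4) = -15
D < 0 ⇒ definite ⇒ every region one sign ⇒ single well

well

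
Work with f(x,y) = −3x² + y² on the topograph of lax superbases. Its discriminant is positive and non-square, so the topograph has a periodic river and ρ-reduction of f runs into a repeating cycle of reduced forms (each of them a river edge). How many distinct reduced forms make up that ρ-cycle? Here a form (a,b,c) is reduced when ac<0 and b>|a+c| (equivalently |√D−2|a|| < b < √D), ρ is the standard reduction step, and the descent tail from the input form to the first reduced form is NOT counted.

D = 12, ⌊√D⌋ = 3
descent: ρ → (1,2,-2)  [lands on river]
river: ρ → (-2,2,1)
ρ-cycle length = 2 (tail of 1 descent step not counted)

2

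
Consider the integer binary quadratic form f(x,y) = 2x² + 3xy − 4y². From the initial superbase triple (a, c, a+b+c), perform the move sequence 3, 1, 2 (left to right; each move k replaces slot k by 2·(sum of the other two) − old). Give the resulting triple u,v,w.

start (2,-4,1) = (f(1,0),f(0,1),f(1,1))
replace slot 3: 2·(2+(-4)) − 1 = -5 → (2,-4,-5)
replace slot 1: 2·((-4)+(-5)) − 2 = -20 → (-20,-4,-5)
replace slot 2: 2·((-20)+(-5)) − (-4) = -46 → (-20,-46,-5)

-20,-46,-5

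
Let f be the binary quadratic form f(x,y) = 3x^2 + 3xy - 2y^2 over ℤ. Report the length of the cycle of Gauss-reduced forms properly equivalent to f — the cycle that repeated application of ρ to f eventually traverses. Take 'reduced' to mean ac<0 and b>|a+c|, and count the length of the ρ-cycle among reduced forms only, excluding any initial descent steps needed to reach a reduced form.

D = 33, ⌊√D⌋ = 5
river: ρ → (-2,5,1)
river: ρ → (1,5,-2)
river: ρ → (-2,3,3)
river: ρ → (3,3,-2)
ρ-cycle length = 4 (tail of 0 descent steps not counted)

4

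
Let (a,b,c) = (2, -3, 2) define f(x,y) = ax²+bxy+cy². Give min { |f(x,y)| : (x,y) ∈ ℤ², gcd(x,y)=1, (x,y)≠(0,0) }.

translate: b→1 (≡-3 mod 4), so (2,-3,2)→(2,1,1)
flip: (2,1,1)→(1,-1,2)
translate: b→1 (≡-1 mod 2), so (1,-1,2)→(1,1,2)
reduced (well bottom): (1,1,2) with a≤c, −a<b≤a
well minimum = a = 1

1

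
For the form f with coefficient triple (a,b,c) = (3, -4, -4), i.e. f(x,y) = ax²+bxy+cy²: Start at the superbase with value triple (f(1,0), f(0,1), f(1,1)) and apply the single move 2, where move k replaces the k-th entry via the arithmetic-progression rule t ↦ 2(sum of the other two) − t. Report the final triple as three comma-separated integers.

start (3,-4,-5) = (f(1,0),f(0,1),f(1,1))
replace slot 2: 2·(3+(-5)) − (-4) = 0 → (3,0,-5)

3,0,-5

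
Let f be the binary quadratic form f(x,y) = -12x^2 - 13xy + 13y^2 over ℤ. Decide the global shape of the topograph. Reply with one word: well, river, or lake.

D = b²−4ac = (-13)² − 4·(-12)·13 = 793
D > 0 non-square ⇒ indefinite ⇒ periodic river

river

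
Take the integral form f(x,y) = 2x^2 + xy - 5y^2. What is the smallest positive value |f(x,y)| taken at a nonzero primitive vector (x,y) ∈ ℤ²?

descent: ρ → (-5,-1,2)
descent: ρ → (2,5,-2)  [lands on river]
river: ρ → (-2,3,4)
river: ρ → (4,5,-1)
river: ρ → (-1,5,4)
river: ρ → (4,3,-2)
river: ρ → (-2,5,2)
river: ρ → (2,3,-4)
river: ρ → (-4,5,1)
river: ρ → (1,5,-4)
river: ρ → (-4,3,2)
closes: descent 2, river 10
min |a| on river = 1

1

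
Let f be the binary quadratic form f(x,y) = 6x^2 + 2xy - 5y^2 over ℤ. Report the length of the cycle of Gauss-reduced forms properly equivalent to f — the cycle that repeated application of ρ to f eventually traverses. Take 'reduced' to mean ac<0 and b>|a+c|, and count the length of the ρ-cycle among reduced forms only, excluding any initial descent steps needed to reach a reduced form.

D = 124, ⌊√D⌋ = 11
river: ρ → (-5,8,3)
river: ρ → (3,10,-2)
river: ρ → (-2,10,3)
river: ρ → (3,8,-5)
river: ρ → (-5,2,6)
river: ρ → (6,10,-1)
river: ρ → (-1,10,6)
river: ρ → (6,2,-5)
ρ-cycle length = 8 (tail of 0 descent steps not counted)

8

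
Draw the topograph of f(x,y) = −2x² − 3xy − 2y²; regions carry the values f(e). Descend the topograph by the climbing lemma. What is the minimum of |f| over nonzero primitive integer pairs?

translate: b→-1 (≡3 mod 4), so (2,3,2)→(2,-1,1)
flip: (2,-1,1)→(1,1,2)
reduced (well bottom): (1,1,2) with a≤c, −a<b≤a
well minimum |f| = |-1| = 1 (negative-definite)

1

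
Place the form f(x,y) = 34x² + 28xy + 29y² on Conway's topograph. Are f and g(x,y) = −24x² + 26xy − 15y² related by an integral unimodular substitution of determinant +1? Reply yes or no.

D₁ = -3160, D₂ = -764
discriminants differ ⇒ not SL₂(ℤ)-equivalent

no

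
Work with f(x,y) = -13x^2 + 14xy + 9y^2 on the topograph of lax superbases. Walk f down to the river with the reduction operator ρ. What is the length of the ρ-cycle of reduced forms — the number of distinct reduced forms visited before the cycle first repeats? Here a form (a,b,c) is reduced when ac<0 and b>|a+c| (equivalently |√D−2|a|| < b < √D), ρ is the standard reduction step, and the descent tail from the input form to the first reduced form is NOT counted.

D = 664, ⌊√D⌋ = 25
river: ρ → (9,22,-5)
river: ρ → (-5,18,17)
river: ρ → (17,16,-6)
river: ρ → (-6,20,11)
river: ρ → (11,24,-2)
river: ρ → (-2,24,11)
river: ρ → (11,20,-6)
river: ρ → (-6,16,17)
river: ρ → (17,18,-5)
river: ρ → (-5,22,9)
river: ρ → (9,14,-13)
river: ρ → (-13,12,10)
river: ρ → (10,8,-15)
river: ρ → (-15,22,3)
river: ρ → (3,20,-22)
river: ρ → (-22,24,1)
river: ρ → (1,24,-22)
river: ρ → (-22,20,3)
river: ρ → (3,22,-15)
river: ρ → (-15,8,10)
river: ρ → (10,12,-13)
river: ρ → (-13,14,9)
ρ-cycle length = 22 (tail of 0 descent steps not counted)

22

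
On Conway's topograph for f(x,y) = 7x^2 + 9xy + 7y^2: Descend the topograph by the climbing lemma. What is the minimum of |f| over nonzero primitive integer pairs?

translate: b→-5 (≡9 mod 14), so (7,9,7)→(7,-5,5)
flip: (7,-5,5)→(5,5,7)
reduced (well bottom): (5,5,7) with a≤c, −a<b≤a
well minimum = a = 5

5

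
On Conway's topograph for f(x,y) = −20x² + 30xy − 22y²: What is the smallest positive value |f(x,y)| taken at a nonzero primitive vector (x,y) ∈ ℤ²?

translate: b→10 (≡-30 mod 40), so (20,-30,22)→(20,10,12)
flip: (20,10,12)→(12,-10,20)
reduced (well bottom): (12,-10,20) with a≤c, −a<b≤a
well minimum |f| = |-12| = 12 (negative-definite)

12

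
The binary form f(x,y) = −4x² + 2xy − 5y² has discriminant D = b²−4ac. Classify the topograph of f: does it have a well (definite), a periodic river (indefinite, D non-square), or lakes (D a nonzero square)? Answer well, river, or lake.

D = b²−4ac = 2² − 4·(-4)·(-5) = -76
D < 0 ⇒ definite ⇒ every region one sign ⇒ single well

well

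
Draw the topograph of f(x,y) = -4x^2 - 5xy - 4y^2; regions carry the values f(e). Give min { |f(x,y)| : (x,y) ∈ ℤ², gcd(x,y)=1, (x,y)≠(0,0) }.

translate: b→-3 (≡5 mod 8), so (4,5,4)→(4,-3,3)
flip: (4,-3,3)→(3,3,4)
reduced (well bottom): (3,3,4) with a≤c, −a<b≤a
well minimum |f| = |-3| = 3 (negative-definite)

3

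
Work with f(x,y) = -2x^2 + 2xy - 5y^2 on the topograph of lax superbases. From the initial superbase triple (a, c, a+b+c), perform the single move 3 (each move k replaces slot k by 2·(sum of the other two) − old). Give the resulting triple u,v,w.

start (-2,-5,-5) = (f(1,0),f(0,1),f(1,1))
replace slot 3: 2·((-2)+(-5)) − (-5) = -9 → (-2,-5,-9)

-2,-5,-9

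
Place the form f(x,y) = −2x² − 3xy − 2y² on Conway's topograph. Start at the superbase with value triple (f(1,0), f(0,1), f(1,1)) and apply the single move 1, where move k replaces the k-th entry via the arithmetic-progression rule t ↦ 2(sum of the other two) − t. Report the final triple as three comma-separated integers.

start (-2,-2,-7) = (f(1,0),f(0,1),f(1,1))
replace slot 1: 2·((-2)+(-7)) − (-2) = -16 → (-16,-2,-7)

-16,-2,-7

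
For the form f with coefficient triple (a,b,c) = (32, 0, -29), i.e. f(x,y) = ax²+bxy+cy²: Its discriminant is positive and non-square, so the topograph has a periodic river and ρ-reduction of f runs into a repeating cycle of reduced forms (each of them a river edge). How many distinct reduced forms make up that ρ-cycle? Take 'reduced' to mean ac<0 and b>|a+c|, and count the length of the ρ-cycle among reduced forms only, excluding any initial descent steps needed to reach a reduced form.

D = 3712, ⌊√D⌋ = 60
descent: ρ → (-29,58,3)  [lands on river]
river: ρ → (3,56,-48)
river: ρ → (-48,40,11)
river: ρ → (11,48,-32)
river: ρ → (-32,16,27)
river: ρ → (27,38,-21)
river: ρ → (-21,46,19)
river: ρ → (19,30,-37)
river: ρ → (-37,44,12)
river: ρ → (12,52,-21)
river: ρ → (-21,32,32)
river: ρ → (32,32,-21)
river: ρ → (-21,52,12)
river: ρ → (12,44,-37)
river: ρ → (-37,30,19)
river: ρ → (19,46,-21)
river: ρ → (-21,38,27)
river: ρ → (27,16,-32)
river: ρ → (-32,48,11)
river: ρ → (11,40,-48)
river: ρ → (-48,56,3)
river: ρ → (3,58,-29)
ρ-cycle length = 22 (tail of 1 descent step not counted)

22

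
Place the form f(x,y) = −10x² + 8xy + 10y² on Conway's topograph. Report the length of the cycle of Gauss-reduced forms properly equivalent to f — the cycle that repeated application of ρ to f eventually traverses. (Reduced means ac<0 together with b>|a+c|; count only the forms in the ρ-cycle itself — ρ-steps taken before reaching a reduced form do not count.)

D = 464, ⌊√D⌋ = 21
river: ρ → (10,12,-8)
river: ρ → (-8,20,2)
river: ρ → (2,20,-8)
river: ρ → (-8,12,10)
river: ρ → (10,8,-10)
river: ρ → (-10,12,8)
river: ρ → (8,20,-2)
river: ρ → (-2,20,8)
river: ρ → (8,12,-10)
river: ρ → (-10,8,10)
ρ-cycle length = 10 (tail of 0 descent steps not counted)

10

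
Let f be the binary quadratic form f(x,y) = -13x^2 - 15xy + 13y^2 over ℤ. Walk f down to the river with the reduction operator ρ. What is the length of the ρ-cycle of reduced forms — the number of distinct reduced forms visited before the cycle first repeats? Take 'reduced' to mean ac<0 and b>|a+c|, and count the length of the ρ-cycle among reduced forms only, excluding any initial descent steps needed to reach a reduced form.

D = 901, ⌊√D⌋ = 30
descent: ρ → (13,15,-13)  [lands on river]
river: ρ → (-13,11,15)
river: ρ → (15,19,-9)
river: ρ → (-9,17,17)
river: ρ → (17,17,-9)
river: ρ → (-9,19,15)
river: ρ → (15,11,-13)
river: ρ → (-13,15,13)
river: ρ → (13,11,-15)
river: ρ → (-15,19,9)
river: ρ → (9,17,-17)
river: ρ → (-17,17,9)
river: ρ → (9,19,-15)
river: ρ → (-15,11,13)
ρ-cycle length = 14 (tail of 1 descent step not counted)

14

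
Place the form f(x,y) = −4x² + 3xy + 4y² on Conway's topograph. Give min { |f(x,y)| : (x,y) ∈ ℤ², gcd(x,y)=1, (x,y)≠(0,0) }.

river: ρ → (4,5,-3)
river: ρ → (-3,7,2)
river: ρ → (2,5,-6)
river: ρ → (-6,7,1)
river: ρ → (1,7,-6)
river: ρ → (-6,5,2)
river: ρ → (2,7,-3)
river: ρ → (-3,5,4)
river: ρ → (4,3,-4)
river: ρ → (-4,5,3)
river: ρ → (3,7,-2)
river: ρ → (-2,5,6)
river: ρ → (6,7,-1)
river: ρ → (-1,7,6)
river: ρ → (6,5,-2)
river: ρ → (-2,7,3)
river: ρ → (3,5,-4)
river: ρ → (-4,3,4)
closes: descent 0, river 18
min |a| on river = 1

1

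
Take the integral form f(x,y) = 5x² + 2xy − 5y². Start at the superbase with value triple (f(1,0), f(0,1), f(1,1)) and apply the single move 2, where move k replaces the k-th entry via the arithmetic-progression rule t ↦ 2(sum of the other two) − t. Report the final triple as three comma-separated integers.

start (5,-5,2) = (f(1,0),f(0,1),f(1,1))
replace slot 2: 2·(5+2) − (-5) = 19 → (5,19,2)

5,19,2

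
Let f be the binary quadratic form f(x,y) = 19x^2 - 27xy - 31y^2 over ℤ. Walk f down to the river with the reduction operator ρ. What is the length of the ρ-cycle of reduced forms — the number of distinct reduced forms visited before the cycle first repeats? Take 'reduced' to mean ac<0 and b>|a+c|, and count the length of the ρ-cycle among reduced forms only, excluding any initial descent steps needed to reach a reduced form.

D = 3085, ⌊√D⌋ = 55
descent: ρ → (-31,27,19)  [lands on river]
river: ρ → (19,49,-9)
river: ρ → (-9,41,39)
river: ρ → (39,37,-11)
river: ρ → (-11,51,11)
river: ρ → (11,37,-39)
river: ρ → (-39,41,9)
river: ρ → (9,49,-19)
river: ρ → (-19,27,31)
river: ρ → (31,35,-15)
river: ρ → (-15,55,1)
river: ρ → (1,55,-15)
river: ρ → (-15,35,31)
river: ρ → (31,27,-19)
river: ρ → (-19,49,9)
river: ρ → (9,41,-39)
river: ρ → (-39,37,11)
river: ρ → (11,51,-11)
river: ρ → (-11,37,39)
river: ρ → (39,41,-9)
river: ρ → (-9,49,19)
river: ρ → (19,27,-31)
river: ρ → (-31,35,15)
river: ρ → (15,55,-1)
river: ρ → (-1,55,15)
river: ρ → (15,35,-31)
ρ-cycle length = 26 (tail of 1 descent step not counted)

26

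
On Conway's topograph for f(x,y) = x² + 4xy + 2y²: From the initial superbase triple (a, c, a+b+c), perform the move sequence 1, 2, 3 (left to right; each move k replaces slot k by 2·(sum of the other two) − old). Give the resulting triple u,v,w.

start (1,2,7) = (f(1,0),f(0,1),f(1,1))
replace slot 1: 2·(2+7) − 1 = 17 → (17,2,7)
replace slot 2: 2·(17+7) − 2 = 46 → (17,46,7)
replace slot 3: 2·(17+46) − 7 = 119 → (17,46,119)

17,46,119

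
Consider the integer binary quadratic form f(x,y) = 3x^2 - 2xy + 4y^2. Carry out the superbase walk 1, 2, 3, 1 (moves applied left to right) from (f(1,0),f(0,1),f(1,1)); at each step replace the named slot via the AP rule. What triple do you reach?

start (3,4,5) = (f(1,0),f(0,1),f(1,1))
replace slot 1: 2·(4+5) − 3 = 15 → (15,4,5)
replace slot 2: 2·(15+5) − 4 = 36 → (15,36,5)
replace slot 3: 2·(15+36) − 5 = 97 → (15,36,97)
replace slot 1: 2·(36+97) − 15 = 251 → (251,36,97)

251,36,97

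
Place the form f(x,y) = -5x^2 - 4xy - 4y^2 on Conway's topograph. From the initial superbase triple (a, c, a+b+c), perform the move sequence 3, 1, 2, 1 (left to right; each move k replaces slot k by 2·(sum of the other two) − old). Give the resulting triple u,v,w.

start (-5,-4,-13) = (f(1,0),f(0,1),f(1,1))
replace slot 3: 2·((-5)+(-4)) − (-13) = -5 → (-5,-4,-5)
replace slot 1: 2·((-4)+(-5)) − (-5) = -13 → (-13,-4,-5)
replace slot 2: 2·((-13)+(-5)) − (-4) = -32 → (-13,-32,-5)
replace slot 1: 2·((-32)+(-5)) − (-13) = -61 → (-61,-32,-5)

-61,-32,-5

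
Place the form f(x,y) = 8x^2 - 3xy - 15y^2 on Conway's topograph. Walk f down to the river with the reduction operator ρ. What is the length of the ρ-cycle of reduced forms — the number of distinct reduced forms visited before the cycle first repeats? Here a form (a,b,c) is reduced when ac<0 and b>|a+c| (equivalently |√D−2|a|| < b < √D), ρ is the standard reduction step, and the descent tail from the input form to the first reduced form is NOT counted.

D = 489, ⌊√D⌋ = 22
descent: ρ → (-15,3,8)
descent: ρ → (8,13,-10)  [lands on river]
river: ρ → (-10,7,11)
river: ρ → (11,15,-6)
river: ρ → (-6,21,2)
river: ρ → (2,19,-16)
river: ρ → (-16,13,5)
river: ρ → (5,17,-10)
river: ρ → (-10,3,12)
river: ρ → (12,21,-1)
river: ρ → (-1,21,12)
river: ρ → (12,3,-10)
river: ρ → (-10,17,5)
river: ρ → (5,13,-16)
river: ρ → (-16,19,2)
river: ρ → (2,21,-6)
river: ρ → (-6,15,11)
river: ρ → (11,7,-10)
river: ρ → (-10,13,8)
river: ρ → (8,19,-4)
river: ρ → (-4,21,3)
river: ρ → (3,21,-4)
river: ρ → (-4,19,8)
ρ-cycle length = 22 (tail of 2 descent steps not counted)

22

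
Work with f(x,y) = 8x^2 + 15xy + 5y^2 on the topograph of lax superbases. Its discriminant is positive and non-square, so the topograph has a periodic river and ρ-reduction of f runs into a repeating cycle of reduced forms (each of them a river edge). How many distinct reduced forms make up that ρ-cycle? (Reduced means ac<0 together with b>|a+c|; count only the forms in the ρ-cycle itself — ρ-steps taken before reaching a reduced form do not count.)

D = 65, ⌊√D⌋ = 8
descent: ρ → (5,5,-2)  [lands on river]
river: ρ → (-2,7,2)
river: ρ → (2,5,-5)
river: ρ → (-5,5,2)
river: ρ → (2,7,-2)
river: ρ → (-2,5,5)
ρ-cycle length = 6 (tail of 1 descent step not counted)

6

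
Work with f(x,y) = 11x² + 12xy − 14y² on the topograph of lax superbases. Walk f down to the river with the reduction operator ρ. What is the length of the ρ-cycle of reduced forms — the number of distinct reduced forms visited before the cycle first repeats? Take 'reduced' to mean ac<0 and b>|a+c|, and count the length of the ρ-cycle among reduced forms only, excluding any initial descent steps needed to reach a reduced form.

D = 760, ⌊√D⌋ = 27
river: ρ → (-14,16,9)
river: ρ → (9,20,-10)
river: ρ → (-10,20,9)
river: ρ → (9,16,-14)
river: ρ → (-14,12,11)
river: ρ → (11,10,-15)
river: ρ → (-15,20,6)
river: ρ → (6,16,-21)
river: ρ → (-21,26,1)
river: ρ → (1,26,-21)
river: ρ → (-21,16,6)
river: ρ → (6,20,-15)
river: ρ → (-15,10,11)
river: ρ → (11,12,-14)
ρ-cycle length = 14 (tail of 0 descent steps not counted)

14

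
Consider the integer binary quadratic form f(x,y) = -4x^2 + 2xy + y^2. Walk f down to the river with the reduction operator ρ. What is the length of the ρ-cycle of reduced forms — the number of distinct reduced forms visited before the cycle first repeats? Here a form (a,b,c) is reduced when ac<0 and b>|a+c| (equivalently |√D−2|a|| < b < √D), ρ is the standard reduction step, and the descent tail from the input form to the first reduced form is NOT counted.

D = 20, ⌊√D⌋ = 4
descent: ρ → (1,4,-1)  [lands on river]
river: ρ → (-1,4,1)
ρ-cycle length = 2 (tail of 1 descent step not counted)

2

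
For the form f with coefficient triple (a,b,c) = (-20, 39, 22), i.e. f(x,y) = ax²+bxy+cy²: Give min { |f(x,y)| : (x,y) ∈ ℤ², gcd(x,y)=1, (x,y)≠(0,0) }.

river: ρ → (22,49,-10)
river: ρ → (-10,51,17)
river: ρ → (17,51,-10)
river: ρ → (-10,49,22)
river: ρ → (22,39,-20)
river: ρ → (-20,41,20)
river: ρ → (20,39,-22)
river: ρ → (-22,49,10)
river: ρ → (10,51,-17)
river: ρ → (-17,51,10)
river: ρ → (10,49,-22)
river: ρ → (-22,39,20)
river: ρ → (20,41,-20)
river: ρ → (-20,39,22)
closes: descent 0, river 14
min |a| on river = 10

10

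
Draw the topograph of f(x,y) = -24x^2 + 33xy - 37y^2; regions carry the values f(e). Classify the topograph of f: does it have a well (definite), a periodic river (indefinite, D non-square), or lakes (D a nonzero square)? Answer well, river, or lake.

D = b²−4ac = 33² − 4·(-24)·(-37) = -2463
D < 0 ⇒ definite ⇒ every region one sign ⇒ single well

well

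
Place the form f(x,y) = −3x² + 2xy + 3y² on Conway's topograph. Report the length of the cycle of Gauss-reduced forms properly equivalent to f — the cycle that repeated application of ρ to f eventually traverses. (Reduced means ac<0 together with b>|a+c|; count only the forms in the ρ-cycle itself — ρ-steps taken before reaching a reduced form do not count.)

D = 40, ⌊√D⌋ = 6
river: ρ → (3,4,-2)
river: ρ → (-2,4,3)
river: ρ → (3,2,-3)
river: ρ → (-3,4,2)
river: ρ → (2,4,-3)
river: ρ → (-3,2,3)
ρ-cycle length = 6 (tail of 0 descent steps not counted)

6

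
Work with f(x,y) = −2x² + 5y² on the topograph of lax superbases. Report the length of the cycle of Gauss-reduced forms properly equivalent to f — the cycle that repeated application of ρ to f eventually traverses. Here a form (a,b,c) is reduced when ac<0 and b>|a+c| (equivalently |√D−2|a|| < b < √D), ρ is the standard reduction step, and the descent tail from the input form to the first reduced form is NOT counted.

D = 40, ⌊√D⌋ = 6
descent: ρ → (5,0,-2)
descent: ρ → (-2,4,3)  [lands on river]
river: ρ → (3,2,-3)
river: ρ → (-3,4,2)
river: ρ → (2,4,-3)
river: ρ → (-3,2,3)
river: ρ → (3,4,-2)
ρ-cycle length = 6 (tail of 2 descent steps not counted)

6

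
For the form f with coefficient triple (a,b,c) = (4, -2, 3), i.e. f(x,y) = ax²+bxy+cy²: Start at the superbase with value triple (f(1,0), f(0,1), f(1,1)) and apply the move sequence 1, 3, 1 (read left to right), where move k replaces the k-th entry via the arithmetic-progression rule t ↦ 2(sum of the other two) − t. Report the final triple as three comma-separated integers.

start (4,3,5) = (f(1,0),f(0,1),f(1,1))
replace slot 1: 2·(3+5) − 4 = 12 → (12,3,5)
replace slot 3: 2·(12+3) − 5 = 25 → (12,3,25)
replace slot 1: 2·(3+25) − 12 = 44 → (44,3,25)

44,3,25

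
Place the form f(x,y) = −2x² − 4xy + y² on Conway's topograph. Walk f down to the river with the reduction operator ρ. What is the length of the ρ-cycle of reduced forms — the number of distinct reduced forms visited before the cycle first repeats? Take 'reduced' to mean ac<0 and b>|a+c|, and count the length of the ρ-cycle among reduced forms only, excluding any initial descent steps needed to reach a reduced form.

D = 24, ⌊√D⌋ = 4
descent: ρ → (1,4,-2)  [lands on river]
river: ρ → (-2,4,1)
ρ-cycle length = 2 (tail of 1 descent step not counted)

2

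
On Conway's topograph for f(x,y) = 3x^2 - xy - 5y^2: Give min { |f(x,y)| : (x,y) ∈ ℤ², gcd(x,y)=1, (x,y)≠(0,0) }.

descent: ρ → (-5,1,3)
descent: ρ → (3,5,-3)  [lands on river]
river: ρ → (-3,7,1)
river: ρ → (1,7,-3)
river: ρ → (-3,5,3)
river: ρ → (3,7,-1)
river: ρ → (-1,7,3)
closes: descent 2, river 6
min |a| on river = 1

1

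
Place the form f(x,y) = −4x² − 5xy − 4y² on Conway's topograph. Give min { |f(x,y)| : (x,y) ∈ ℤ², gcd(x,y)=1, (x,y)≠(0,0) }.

translate: b→-3 (≡5 mod 8), so (4,5,4)→(4,-3,3)
flip: (4,-3,3)→(3,3,4)
reduced (well bottom): (3,3,4) with a≤c, −a<b≤a
well minimum |f| = |-3| = 3 (negative-definite)

3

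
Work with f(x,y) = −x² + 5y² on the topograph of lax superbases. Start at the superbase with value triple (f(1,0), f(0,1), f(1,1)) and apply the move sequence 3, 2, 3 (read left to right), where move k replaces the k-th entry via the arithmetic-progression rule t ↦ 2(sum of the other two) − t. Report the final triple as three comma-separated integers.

start (-1,5,4) = (f(1,0),f(0,1),f(1,1))
replace slot 3: 2·((-1)+5) − 4 = 4 → (-1,5,4)
replace slot 2: 2·((-1)+4) − 5 = 1 → (-1,1,4)
replace slot 3: 2·((-1)+1) − 4 = -4 → (-1,1,-4)

-1,1,-4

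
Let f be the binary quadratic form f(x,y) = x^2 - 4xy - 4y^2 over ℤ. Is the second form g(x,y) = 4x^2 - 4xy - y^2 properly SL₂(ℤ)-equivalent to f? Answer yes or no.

D₁ = 32, D₂ = 32
river cycle of f (length 2): (-4, 4, 1), (1, 4, -4)
river cycle of g (length 2): (-1, 4, 4), (4, 4, -1)
cycles differ ⇒ inequivalent

no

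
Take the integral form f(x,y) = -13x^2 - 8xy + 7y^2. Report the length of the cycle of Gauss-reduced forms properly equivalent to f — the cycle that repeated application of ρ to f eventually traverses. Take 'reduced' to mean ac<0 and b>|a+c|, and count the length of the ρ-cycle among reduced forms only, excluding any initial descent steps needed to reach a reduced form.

D = 428, ⌊√D⌋ = 20
descent: ρ → (7,8,-13)  [lands on river]
river: ρ → (-13,18,2)
river: ρ → (2,18,-13)
river: ρ → (-13,8,7)
river: ρ → (7,20,-1)
river: ρ → (-1,20,7)
ρ-cycle length = 6 (tail of 1 descent step not counted)

6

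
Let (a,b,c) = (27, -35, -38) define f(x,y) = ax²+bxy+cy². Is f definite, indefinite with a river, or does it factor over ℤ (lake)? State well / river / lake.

D = b²−4ac = (-35)² − 4·27·(-38) = 5329
D = 73² is a perfect square ⇒ form factors over ℤ ⇒ lakes

lake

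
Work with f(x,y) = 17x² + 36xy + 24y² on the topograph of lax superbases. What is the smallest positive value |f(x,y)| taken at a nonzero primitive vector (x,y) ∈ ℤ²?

translate: b→2 (≡36 mod 34), so (17,36,24)→(17,2,5)
flip: (17,2,5)→(5,-2,17)
reduced (well bottom): (5,-2,17) with a≤c, −a<b≤a
well minimum = a = 5

5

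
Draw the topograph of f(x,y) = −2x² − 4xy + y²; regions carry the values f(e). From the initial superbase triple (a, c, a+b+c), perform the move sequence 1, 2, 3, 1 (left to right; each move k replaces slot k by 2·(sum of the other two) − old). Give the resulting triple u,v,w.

start (-2,1,-5) = (f(1,0),f(0,1),f(1,1))
replace slot 1: 2·(1+(-5)) − (-2) = -6 → (-6,1,-5)
replace slot 2: 2·((-6)+(-5)) − 1 = -23 → (-6,-23,-5)
replace slot 3: 2·((-6)+(-23)) − (-5) = -53 → (-6,-23,-53)
replace slot 1: 2·((-23)+(-53)) − (-6) = -146 → (-146,-23,-53)

-146,-23,-53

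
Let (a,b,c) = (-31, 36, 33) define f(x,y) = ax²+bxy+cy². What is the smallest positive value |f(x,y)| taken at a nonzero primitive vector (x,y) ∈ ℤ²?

river: ρ → (33,30,-34)
river: ρ → (-34,38,29)
river: ρ → (29,20,-43)
river: ρ → (-43,66,6)
river: ρ → (6,66,-43)
river: ρ → (-43,20,29)
river: ρ → (29,38,-34)
river: ρ → (-34,30,33)
river: ρ → (33,36,-31)
river: ρ → (-31,26,38)
river: ρ → (38,50,-19)
river: ρ → (-19,64,17)
river: ρ → (17,72,-3)
river: ρ → (-3,72,17)
river: ρ → (17,64,-19)
river: ρ → (-19,50,38)
river: ρ → (38,26,-31)
river: ρ → (-31,36,33)
closes: descent 0, river 18
min |a| on river = 3

3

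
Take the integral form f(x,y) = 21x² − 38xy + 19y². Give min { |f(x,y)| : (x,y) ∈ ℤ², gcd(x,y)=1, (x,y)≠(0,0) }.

translate: b→4 (≡-38 mod 42), so (21,-38,19)→(21,4,2)
flip: (21,4,2)→(2,-4,21)
translate: b→0 (≡-4 mod 4), so (2,-4,21)→(2,0,19)
reduced (well bottom): (2,0,19) with a≤c, −a<b≤a
well minimum = a = 2

2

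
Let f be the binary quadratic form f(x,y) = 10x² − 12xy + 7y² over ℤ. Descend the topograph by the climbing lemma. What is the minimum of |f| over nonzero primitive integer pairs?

translate: b→8 (≡-12 mod 20), so (10,-12,7)→(10,8,5)
flip: (10,8,5)→(5,-8,10)
translate: b→2 (≡-8 mod 10), so (5,-8,10)→(5,2,7)
reduced (well bottom): (5,2,7) with a≤c, −a<b≤a
well minimum = a = 5

5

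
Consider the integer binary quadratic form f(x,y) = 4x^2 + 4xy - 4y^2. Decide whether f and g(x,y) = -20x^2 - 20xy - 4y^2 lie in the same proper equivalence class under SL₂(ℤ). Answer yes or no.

D₁ = 80, D₂ = 80
river cycle of f (length 2): (-4, 4, 4), (4, 4, -4)
river cycle of g (length 2): (-4, 4, 4), (4, 4, -4)
cycles coincide ⇒ equivalent

yes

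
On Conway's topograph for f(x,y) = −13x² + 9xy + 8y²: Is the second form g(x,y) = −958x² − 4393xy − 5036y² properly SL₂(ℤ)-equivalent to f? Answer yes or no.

D₁ = 497, D₂ = 497
river cycle of f (length 14): (8, 7, -14), (-14, 21, 1), (1, 21, -14), (-14, 7, 8), (8, 9, -13), (-13, 17, 4), (4, 15, -17), (-17, 19, 2), (2, 21, -7), (-7, 21, 2), … (4 more)
river cycle of g (length 14): (-13, 9, 8), (8, 7, -14), (-14, 21, 1), (1, 21, -14), (-14, 7, 8), (8, 9, -13), (-13, 17, 4), (4, 15, -17), (-17, 19, 2), (2, 21, -7), … (4 more)
cycles coincide ⇒ equivalent

yes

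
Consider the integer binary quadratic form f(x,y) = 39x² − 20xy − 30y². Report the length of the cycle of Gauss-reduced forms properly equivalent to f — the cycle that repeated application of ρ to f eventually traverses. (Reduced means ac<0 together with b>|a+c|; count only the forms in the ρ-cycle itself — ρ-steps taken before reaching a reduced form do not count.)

D = 5080, ⌊√D⌋ = 71
descent: ρ → (-30,20,39)  [lands on river]
river: ρ → (39,58,-11)
river: ρ → (-11,52,54)
river: ρ → (54,56,-9)
river: ρ → (-9,70,5)
river: ρ → (5,70,-9)
river: ρ → (-9,56,54)
river: ρ → (54,52,-11)
river: ρ → (-11,58,39)
river: ρ → (39,20,-30)
river: ρ → (-30,40,29)
river: ρ → (29,18,-41)
river: ρ → (-41,64,6)
river: ρ → (6,68,-19)
river: ρ → (-19,46,39)
river: ρ → (39,32,-26)
river: ρ → (-26,20,45)
river: ρ → (45,70,-1)
river: ρ → (-1,70,45)
river: ρ → (45,20,-26)
river: ρ → (-26,32,39)
river: ρ → (39,46,-19)
river: ρ → (-19,68,6)
river: ρ → (6,64,-41)
river: ρ → (-41,18,29)
river: ρ → (29,40,-30)
ρ-cycle length = 26 (tail of 1 descent step not counted)

26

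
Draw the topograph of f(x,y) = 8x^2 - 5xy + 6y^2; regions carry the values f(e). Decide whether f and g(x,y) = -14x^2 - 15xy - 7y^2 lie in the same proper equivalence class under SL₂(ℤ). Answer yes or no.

D₁ = -167, D₂ = -167
f: flip: (8,-5,6)→(6,5,8)
f: reduced (well bottom): (6,5,8) with a≤c, −a<b≤a
g is negative-definite; reduce −g:
−g: translate: b→-13 (≡15 mod 28), so (14,15,7)→(14,-13,6)
−g: flip: (14,-13,6)→(6,13,14)
−g: translate: b→1 (≡13 mod 12), so (6,13,14)→(6,1,7)
−g: reduced (well bottom): (6,1,7) with a≤c, −a<b≤a
flip sign back: reduced form of g is (-6,-1,-7)
reduced forms (6, 5, 8) vs (-6, -1, -7) ⇒ inequivalent

no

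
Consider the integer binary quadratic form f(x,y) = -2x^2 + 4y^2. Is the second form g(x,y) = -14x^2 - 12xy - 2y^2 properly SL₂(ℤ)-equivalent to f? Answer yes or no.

D₁ = 32, D₂ = 32
river cycle of f (length 2): (-2, 4, 2), (2, 4, -2)
river cycle of g (length 2): (-2, 4, 2), (2, 4, -2)
cycles coincide ⇒ equivalent

yes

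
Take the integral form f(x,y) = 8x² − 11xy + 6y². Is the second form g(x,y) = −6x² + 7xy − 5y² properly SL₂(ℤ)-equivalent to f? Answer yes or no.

D₁ = -71, D₂ = -71
f: translate: b→5 (≡-11 mod 16), so (8,-11,6)→(8,5,3)
f: flip: (8,5,3)→(3,-5,8)
f: translate: b→1 (≡-5 mod 6), so (3,-5,8)→(3,1,6)
f: reduced (well bottom): (3,1,6) with a≤c, −a<b≤a
g is negative-definite; reduce −g:
−g: translate: b→5 (≡-7 mod 12), so (6,-7,5)→(6,5,4)
−g: flip: (6,5,4)→(4,-5,6)
−g: translate: b→3 (≡-5 mod 8), so (4,-5,6)→(4,3,5)
−g: reduced (well bottom): (4,3,5) with a≤c, −a<b≤a
flip sign back: reduced form of g is (-4,-3,-5)
reduced forms (3, 1, 6) vs (-4, -3, -5) ⇒ inequivalent

no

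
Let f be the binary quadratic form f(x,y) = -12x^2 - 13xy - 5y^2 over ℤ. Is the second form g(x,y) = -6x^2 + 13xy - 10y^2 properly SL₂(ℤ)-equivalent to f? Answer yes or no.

D₁ = -71, D₂ = -71
f is negative-definite; reduce −f:
−f: translate: b→-11 (≡13 mod 24), so (12,13,5)→(12,-11,4)
−f: flip: (12,-11,4)→(4,11,12)
−f: translate: b→3 (≡11 mod 8), so (4,11,12)→(4,3,5)
−f: reduced (well bottom): (4,3,5) with a≤c, −a<b≤a
flip sign back: reduced form of f is (-4,-3,-5)
g is negative-definite; reduce −g:
−g: translate: b→-1 (≡-13 mod 12), so (6,-13,10)→(6,-1,3)
−g: flip: (6,-1,3)→(3,1,6)
−g: reduced (well bottom): (3,1,6) with a≤c, −a<b≤a
flip sign back: reduced form of g is (-3,-1,-6)
reduced forms (-4, -3, -5) vs (-3, -1, -6) ⇒ inequivalent

no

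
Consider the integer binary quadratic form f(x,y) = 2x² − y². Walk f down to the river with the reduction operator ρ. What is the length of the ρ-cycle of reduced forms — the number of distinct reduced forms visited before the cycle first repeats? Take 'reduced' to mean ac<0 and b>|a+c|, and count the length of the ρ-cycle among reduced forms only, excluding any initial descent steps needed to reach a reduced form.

D = 8, ⌊√D⌋ = 2
descent: ρ → (-1,2,1)  [lands on river]
river: ρ → (1,2,-1)
ρ-cycle length = 2 (tail of 1 descent step not counted)

2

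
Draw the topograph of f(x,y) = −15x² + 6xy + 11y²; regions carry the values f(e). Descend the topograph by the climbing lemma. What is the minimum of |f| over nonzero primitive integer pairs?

river: ρ → (11,16,-10)
river: ρ → (-10,24,3)
river: ρ → (3,24,-10)
river: ρ → (-10,16,11)
river: ρ → (11,6,-15)
river: ρ → (-15,24,2)
river: ρ → (2,24,-15)
river: ρ → (-15,6,11)
closes: descent 0, river 8
min |a| on river = 2

2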